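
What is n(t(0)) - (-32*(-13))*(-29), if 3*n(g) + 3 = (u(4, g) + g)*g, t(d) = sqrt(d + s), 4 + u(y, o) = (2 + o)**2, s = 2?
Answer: 36199/3 + 2*sqrt(2)/3 ≈ 12067.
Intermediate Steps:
u(y, o) = -4 + (2 + o)**2
t(d) = sqrt(2 + d) (t(d) = sqrt(d + 2) = sqrt(2 + d))
n(g) = -1 + g*(g + g*(4 + g))/3 (n(g) = -1 + ((g*(4 + g) + g)*g)/3 = -1 + ((g + g*(4 + g))*g)/3 = -1 + (g*(g + g*(4 + g)))/3 = -1 + g*(g + g*(4 + g))/3)
n(t(0)) - (-32*(-13))*(-29) = (-1 + (sqrt(2 + 0))**3/3 + 5*(sqrt(2 + 0))**2/3) - (-32*(-13))*(-29) = (-1 + (sqrt(2))**3/3 + 5*(sqrt(2))**2/3) - 416*(-29) = (-1 + (2*sqrt(2))/3 + (5/3)*2) - 1*(-12064) = (-1 + 2*sqrt(2)/3 + 10/3) + 12064 = (7/3 + 2*sqrt(2)/3) + 12064 = 36199/3 + 2*sqrt(2)/3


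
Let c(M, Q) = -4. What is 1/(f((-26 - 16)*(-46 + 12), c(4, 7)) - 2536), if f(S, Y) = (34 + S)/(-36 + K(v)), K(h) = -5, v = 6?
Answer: -41/105438 ≈ -0.00038885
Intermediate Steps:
f(S, Y) = -34/41 - S/41 (f(S, Y) = (34 + S)/(-36 - 5) = (34 + S)/(-41) = (34 + S)*(-1/41) = -34/41 - S/41)
1/(f((-26 - 16)*(-46 + 12), c(4, 7)) - 2536) = 1/((-34/41 - (-26 - 16)*(-46 + 12)/41) - 2536) = 1/((-34/41 - (-42)*(-34)/41) - 2536) = 1/((-34/41 - 1/41*1428) - 2536) = 1/((-34/41 - 1428/41) - 2536) = 1/(-1462/41 - 2536) = 1/(-105438/41) = -41/105438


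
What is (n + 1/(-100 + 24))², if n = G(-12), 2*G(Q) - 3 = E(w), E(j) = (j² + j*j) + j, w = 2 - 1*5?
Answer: 466489/5776 ≈ 80.763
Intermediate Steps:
w = -3 (w = 2 - 5 = -3)
E(j) = j + 2*j² (E(j) = (j² + j²) + j = 2*j² + j = j + 2*j²)
G(Q) = 9 (G(Q) = 3/2 + (-3*(1 + 2*(-3)))/2 = 3/2 + (-3*(1 - 6))/2 = 3/2 + (-3*(-5))/2 = 3/2 + (½)*15 = 3/2 + 15/2 = 9)
n = 9
(n + 1/(-100 + 24))² = (9 + 1/(-100 + 24))² = (9 + 1/(-76))² = (9 - 1/76)² = (683/76)² = 466489/5776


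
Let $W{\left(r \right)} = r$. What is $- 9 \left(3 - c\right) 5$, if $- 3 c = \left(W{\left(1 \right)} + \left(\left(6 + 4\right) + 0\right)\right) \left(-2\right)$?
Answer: $195$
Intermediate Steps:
$c = \frac{22}{3}$ ($c = - \frac{\left(1 + \left(\left(6 + 4\right) + 0\right)\right) \left(-2\right)}{3} = - \frac{\left(1 + \left(10 + 0\right)\right) \left(-2\right)}{3} = - \frac{\left(1 + 10\right) \left(-2\right)}{3} = - \frac{11 \left(-2\right)}{3} = \left(- \frac{1}{3}\right) \left(-22\right) = \frac{22}{3} \approx 7.3333$)
$- 9 \left(3 - c\right) 5 = - 9 \left(3 - \frac{22}{3}\right) 5 = \left(-9\right) \left(- \frac{13}{3}\right) 5 = 39 \cdot 5 = 195$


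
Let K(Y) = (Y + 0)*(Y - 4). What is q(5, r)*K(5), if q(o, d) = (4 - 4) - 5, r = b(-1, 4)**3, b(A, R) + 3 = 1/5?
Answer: -25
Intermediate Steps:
b(A, R) = -14/5 (b(A, R) = -3 + 1/5 = -14/5)
K(Y) = Y*(-4 + Y)
r = -2744/125 (r = (-14/5)**3 = -2744/125 ≈ -21.952)
q(o, d) = -5 (q(o, d) = 0 - 5 = -5)
q(5, r)*K(5) = -25*(-4 + 5) = -25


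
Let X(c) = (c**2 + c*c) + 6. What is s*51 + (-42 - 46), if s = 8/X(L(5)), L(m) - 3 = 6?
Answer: -599/7 ≈ -85.571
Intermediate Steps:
L(m) = 9 (L(m) = 3 + 6 = 9)
X(c) = 6 + 2*c**2 (X(c) = (c**2 + c**2) + 6 = 2*c**2 + 6 = 6 + 2*c**2)
s = 1/21 (s = 8/(6 + 2*9**2) = 8/(6 + 2*81) = 8/(6 + 162) = 8/168 = 8*(1/168) = 1/21 ≈ 0.047619)
s*51 + (-42 - 46) = (1/21)*51 + (-42 - 46) = 17/7 - 88 = -599/7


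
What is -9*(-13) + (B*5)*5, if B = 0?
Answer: 117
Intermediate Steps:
-9*(-13) + (B*5)*5 = -9*(-13) + (0*5)*5 = 117 + 0*5 = 117 + 0 = 117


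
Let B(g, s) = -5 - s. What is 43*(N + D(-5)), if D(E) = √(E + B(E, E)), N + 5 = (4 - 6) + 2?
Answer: -215 + 43*I*√5 ≈ -215.0 + 96.151*I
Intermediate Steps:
N = -5 (N = -5 + ((4 - 6) + 2) = -5 + (-2 + 2) = -5 + 0 = -5)
D(E) = I*√5 (D(E) = √(E + (-5 - E)) = √(-5) = I*√5)
43*(N + D(-5)) = 43*(-5 + I*√5) = -215 + 43*I*√5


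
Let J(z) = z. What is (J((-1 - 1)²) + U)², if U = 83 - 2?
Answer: 7225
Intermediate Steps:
U = 81
(J((-1 - 1)²) + U)² = ((-1 - 1)² + 81)² = ((-2)² + 81)² = (4 + 81)² = 85² = 7225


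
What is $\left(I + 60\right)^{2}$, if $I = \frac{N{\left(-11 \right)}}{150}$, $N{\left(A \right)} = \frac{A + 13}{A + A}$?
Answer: $\frac{9800802001}{2722500} \approx 3599.9$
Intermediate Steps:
$N{\left(A \right)} = \frac{13 + A}{2 A}$
$I = - \frac{1}{1650}$ ($I = \frac{\frac{1}{2} \frac{1}{-11} \left(13 - 11\right)}{150} = \frac{1}{2} \left(- \frac{1}{11}\right) 2 \cdot \frac{1}{150} = \left(- \frac{1}{11}\right) \frac{1}{150} = - \frac{1}{1650} \approx -0.00060606$)
$\left(I + 60\right)^{2} = \left(- \frac{1}{1650} + 60\right)^{2} = \left(\frac{98999}{1650}\right)^{2} = \frac{9800802001}{2722500}$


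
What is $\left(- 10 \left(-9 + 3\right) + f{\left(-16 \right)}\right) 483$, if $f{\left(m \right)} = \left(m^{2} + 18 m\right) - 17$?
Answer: $5313$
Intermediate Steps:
$f{\left(m \right)} = -17 + m^{2} + 18 m$
$\left(- 10 \left(-9 + 3\right) + f{\left(-16 \right)}\right) 483 = \left(- 10 \left(-9 + 3\right) + \left(-17 + \left(-16\right)^{2} + 18 \left(-16\right)\right)\right) 483 = \left(\left(-10\right) \left(-6\right) - 49\right) 483 = \left(60 - 49\right) 483 = 11 \cdot 483 = 5313$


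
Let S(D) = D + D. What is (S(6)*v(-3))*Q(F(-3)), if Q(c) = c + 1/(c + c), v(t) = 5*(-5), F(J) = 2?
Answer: -675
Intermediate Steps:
S(D) = 2*D
v(t) = -25
Q(c) = c + 1/(2*c)
(S(6)*v(-3))*Q(F(-3)) = ((2*6)*(-25))*(2 + (½)/2) = (12*(-25))*(2 + (½)*(½)) = -300*(2 + ¼) = -300*9/4 = -675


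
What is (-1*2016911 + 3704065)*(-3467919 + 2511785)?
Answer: -1613145302636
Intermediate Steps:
(-1*2016911 + 3704065)*(-3467919 + 2511785) = (-2016911 + 3704065)*(-956134) = 1687154*(-956134) = -1613145302636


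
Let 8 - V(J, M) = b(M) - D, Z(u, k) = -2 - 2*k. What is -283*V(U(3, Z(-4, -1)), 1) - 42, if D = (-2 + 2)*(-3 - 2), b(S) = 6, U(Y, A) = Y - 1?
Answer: -608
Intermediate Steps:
U(Y, A) = -1 + Y
D = 0 (D = 0*(-5) = 0)
V(J, M) = 2 (V(J, M) = 8 - (6 - 1*0) = 8 - (6 + 0) = 8 - 1*6 = 8 - 6 = 2)
-283*V(U(3, Z(-4, -1)), 1) - 42 = -283*2 - 42 = -566 - 42 = -608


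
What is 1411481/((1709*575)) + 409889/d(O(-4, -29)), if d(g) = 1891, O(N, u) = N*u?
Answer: 405456783646/1858238425 ≈ 218.19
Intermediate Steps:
1411481/((1709*575)) + 409889/d(O(-4, -29)) = 1411481/((1709*575)) + 409889/1891 = 1411481/982675 + 409889*(1/1891) = 1411481*(1/982675) + 409889/1891 = 1411481/982675 + 409889/1891 = 405456783646/1858238425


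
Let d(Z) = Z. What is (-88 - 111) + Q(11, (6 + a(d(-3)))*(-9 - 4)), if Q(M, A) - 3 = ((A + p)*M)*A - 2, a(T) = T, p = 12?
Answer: 11385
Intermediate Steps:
Q(M, A) = 1 + A*M*(12 + A) (Q(M, A) = 3 + (((A + 12)*M)*A - 2) = 3 + (((12 + A)*M)*A - 2) = 3 + ((M*(12 + A))*A - 2) = 3 + (A*M*(12 + A) - 2) = 3 + (-2 + A*M*(12 + A)) = 1 + A*M*(12 + A))
(-88 - 111) + Q(11, (6 + a(d(-3)))*(-9 - 4)) = (-88 - 111) + (1 + 11*((6 - 3)*(-9 - 4))² + 12*((6 - 3)*(-9 - 4))*11) = -199 + (1 + 11*(3*(-13))² + 12*(3*(-13))*11) = -199 + (1 + 11*(-39)² + 12*(-39)*11) = -199 + (1 + 11*1521 - 5148) = -199 + (1 + 16731 - 5148) = -199 + 11584 = 11385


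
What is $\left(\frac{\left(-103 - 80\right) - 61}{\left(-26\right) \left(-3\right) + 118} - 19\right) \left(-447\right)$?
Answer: $\frac{443424}{49} \approx 9049.5$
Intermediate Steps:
$\left(\frac{\left(-103 - 80\right) - 61}{\left(-26\right) \left(-3\right) + 118} - 19\right) \left(-447\right) = \left(\frac{-183 - 61}{78 + 118} - 19\right) \left(-447\right) = \left(- \frac{244}{196} - 19\right) \left(-447\right) = \left(\left(-244\right) \frac{1}{196} - 19\right) \left(-447\right) = \left(- \frac{61}{49} - 19\right) \left(-447\right) = \left(- \frac{992}{49}\right) \left(-447\right) = \frac{443424}{49}$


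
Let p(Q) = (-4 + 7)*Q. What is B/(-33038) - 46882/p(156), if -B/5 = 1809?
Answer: -193081807/1932723 ≈ -99.901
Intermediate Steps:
B = -9045 (B = -5*1809 = -9045)
p(Q) = 3*Q
B/(-33038) - 46882/p(156) = -9045/(-33038) - 46882/(3*156) = -9045*(-1/33038) - 46882/468 = 9045/33038 - 46882*1/468 = 9045/33038 - 23441/234 = -193081807/1932723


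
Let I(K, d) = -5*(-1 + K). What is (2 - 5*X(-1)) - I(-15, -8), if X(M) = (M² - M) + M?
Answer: -83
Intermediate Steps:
I(K, d) = 5 - 5*K
X(M) = M²
(2 - 5*X(-1)) - I(-15, -8) = (2 - 5*(-1)²) - (5 - 5*(-15)) = (2 - 5*1) - (5 + 75) = (2 - 5) - 1*80 = -3 - 80 = -83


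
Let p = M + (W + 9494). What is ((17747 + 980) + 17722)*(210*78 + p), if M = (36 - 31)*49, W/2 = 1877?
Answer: 1088840977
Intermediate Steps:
W = 3754 (W = 2*1877 = 3754)
M = 245 (M = 5*49 = 245)
p = 13493 (p = 245 + (3754 + 9494) = 245 + 13248 = 13493)
((17747 + 980) + 17722)*(210*78 + p) = ((17747 + 980) + 17722)*(210*78 + 13493) = (18727 + 17722)*(16380 + 13493) = 36449*29873 = 1088840977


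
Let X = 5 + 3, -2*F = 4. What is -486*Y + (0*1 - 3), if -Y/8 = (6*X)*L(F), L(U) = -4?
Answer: -746499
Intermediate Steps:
F = -2 (F = -½*4 = -2)
X = 8
Y = 1536 (Y = -8*6*8*(-4) = -384*(-4) = -8*(-192) = 1536)
-486*Y + (0*1 - 3) = -486*1536 + (0*1 - 3) = -746496 + (0 - 3) = -746496 - 3 = -746499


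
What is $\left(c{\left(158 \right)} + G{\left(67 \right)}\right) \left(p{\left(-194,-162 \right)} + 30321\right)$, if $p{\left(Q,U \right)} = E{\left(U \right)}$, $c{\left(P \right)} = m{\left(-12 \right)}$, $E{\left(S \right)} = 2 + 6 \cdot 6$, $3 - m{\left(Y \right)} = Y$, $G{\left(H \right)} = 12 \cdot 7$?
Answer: $3005541$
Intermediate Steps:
$G{\left(H \right)} = 84$
$m{\left(Y \right)} = 3 - Y$
$E{\left(S \right)} = 38$ ($E{\left(S \right)} = 2 + 36 = 38$)
$c{\left(P \right)} = 15$ ($c{\left(P \right)} = 3 - -12 = 3 + 12 = 15$)
$p{\left(Q,U \right)} = 38$
$\left(c{\left(158 \right)} + G{\left(67 \right)}\right) \left(p{\left(-194,-162 \right)} + 30321\right) = \left(15 + 84\right) \left(38 + 30321\right) = 99 \cdot 30359 = 3005541$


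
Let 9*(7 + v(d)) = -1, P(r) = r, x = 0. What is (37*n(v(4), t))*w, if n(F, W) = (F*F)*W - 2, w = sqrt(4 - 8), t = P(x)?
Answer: -148*I ≈ -148.0*I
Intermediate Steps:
v(d) = -64/9 (v(d) = -7 + (1/9)*(-1) = -7 - 1/9 = -64/9)
t = 0
w = 2*I (w = sqrt(-4) = 2*I ≈ 2.0*I)
n(F, W) = -2 + W*F**2 (n(F, W) = F**2*W - 2 = W*F**2 - 2 = -2 + W*F**2)
(37*n(v(4), t))*w = (37*(-2 + 0*(-64/9)**2))*(2*I) = (37*(-2 + 0*(4096/81)))*(2*I) = (37*(-2 + 0))*(2*I) = (37*(-2))*(2*I) = -148*I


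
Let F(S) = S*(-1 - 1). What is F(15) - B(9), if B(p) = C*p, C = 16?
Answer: -174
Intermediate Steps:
F(S) = -2*S (F(S) = S*(-2) = -2*S)
B(p) = 16*p
F(15) - B(9) = -2*15 - 16*9 = -30 - 1*144 = -30 - 144 = -174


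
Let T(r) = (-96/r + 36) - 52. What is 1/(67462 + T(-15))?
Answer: 5/337262 ≈ 1.4825e-5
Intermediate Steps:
T(r) = -16 - 96/r (T(r) = (36 - 96/r) - 52 = -16 - 96/r)
1/(67462 + T(-15)) = 1/(67462 + (-16 - 96/(-15))) = 1/(67462 + (-16 - 96*(-1/15))) = 1/(67462 + (-16 + 32/5)) = 1/(67462 - 48/5) = 1/(337262/5) = 5/337262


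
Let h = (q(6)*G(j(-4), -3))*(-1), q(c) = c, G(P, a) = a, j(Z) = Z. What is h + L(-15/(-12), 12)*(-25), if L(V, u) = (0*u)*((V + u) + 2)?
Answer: 18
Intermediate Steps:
L(V, u) = 0 (L(V, u) = 0*(2 + V + u) = 0)
h = 18 (h = (6*(-3))*(-1) = -18*(-1) = 18)
h + L(-15/(-12), 12)*(-25) = 18 + 0*(-25) = 18 + 0 = 18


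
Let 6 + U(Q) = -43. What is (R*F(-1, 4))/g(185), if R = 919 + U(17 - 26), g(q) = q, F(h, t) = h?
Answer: -174/37 ≈ -4.7027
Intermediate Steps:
U(Q) = -49 (U(Q) = -6 - 43 = -49)
R = 870 (R = 919 - 49 = 870)
(R*F(-1, 4))/g(185) = (870*(-1))/185 = -870*1/185 = -174/37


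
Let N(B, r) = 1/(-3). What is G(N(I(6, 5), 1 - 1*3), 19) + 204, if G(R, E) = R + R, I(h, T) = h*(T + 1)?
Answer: 610/3 ≈ 203.33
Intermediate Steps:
I(h, T) = h*(1 + T)
N(B, r) = -⅓
G(R, E) = 2*R
G(N(I(6, 5), 1 - 1*3), 19) + 204 = 2*(-⅓) + 204 = -⅔ + 204 = 610/3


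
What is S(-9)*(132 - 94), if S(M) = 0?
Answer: 0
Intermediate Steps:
S(-9)*(132 - 94) = 0*(132 - 94) = 0*38 = 0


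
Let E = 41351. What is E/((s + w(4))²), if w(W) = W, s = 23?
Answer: 41351/729 ≈ 56.723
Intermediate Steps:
E/((s + w(4))²) = 41351/((23 + 4)²) = 41351/(27²) = 41351/729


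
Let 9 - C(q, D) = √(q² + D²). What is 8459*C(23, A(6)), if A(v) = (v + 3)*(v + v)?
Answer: 76131 - 8459*√12193 ≈ -8.5793e+5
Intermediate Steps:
A(v) = 2*v*(3 + v) (A(v) = (3 + v)*(2*v) = 2*v*(3 + v))
C(q, D) = 9 - √(D² + q²) (C(q, D) = 9 - √(q² + D²) = 9 - √(D² + q²))
8459*C(23, A(6)) = 8459*(9 - √((2*6*(3 + 6))² + 23²)) = 8459*(9 - √((2*6*9)² + 529)) = 8459*(9 - √(108² + 529)) = 8459*(9 - √(11664 + 529)) = 8459*(9 - √12193) = 76131 - 8459*√12193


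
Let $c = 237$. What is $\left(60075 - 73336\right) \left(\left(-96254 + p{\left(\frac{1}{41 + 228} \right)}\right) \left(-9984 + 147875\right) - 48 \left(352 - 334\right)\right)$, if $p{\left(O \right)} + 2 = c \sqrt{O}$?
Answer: $176011090926560 - \frac{433371694587 \sqrt{269}}{269} \approx 1.7598 \cdot 10^{14}$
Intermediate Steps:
$p{\left(O \right)} = -2 + 237 \sqrt{O}$
$\left(60075 - 73336\right) \left(\left(-96254 + p{\left(\frac{1}{41 + 228} \right)}\right) \left(-9984 + 147875\right) - 48 \left(352 - 334\right)\right) = \left(60075 - 73336\right) \left(\left(-96254 - \left(2 - 237 \sqrt{\frac{1}{41 + 228}}\right)\right) \left(-9984 + 147875\right) - 48 \left(352 - 334\right)\right) = - 13261 \left(\left(-96254 - \left(2 - 237 \sqrt{\frac{1}{269}}\right)\right) 137891 - 864\right) = - 13261 \left(\left(-96254 - \left(2 - \frac{237}{\sqrt{269}}\right)\right) 137891 - 864\right) = - 13261 \left(\left(-96254 - \left(2 - 237 \frac{\sqrt{269}}{269}\right)\right) 137891 - 864\right) = - 13261 \left(\left(-96254 - \left(2 - \frac{237 \sqrt{269}}{269}\right)\right) 137891 - 864\right) = - 13261 \left(\left(-96256 + \frac{237 \sqrt{269}}{269}\right) 137891 - 864\right) = - 13261 \left(\left(-13272836096 + \frac{32680167 \sqrt{269}}{269}\right) - 864\right) = - 13261 \left(-13272836960 + \frac{32680167 \sqrt{269}}{269}\right) = 176011090926560 - \frac{433371694587 \sqrt{269}}{269}$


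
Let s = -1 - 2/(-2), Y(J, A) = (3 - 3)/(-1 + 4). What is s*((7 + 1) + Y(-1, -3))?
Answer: 0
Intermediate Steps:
Y(J, A) = 0 (Y(J, A) = 0/3 = 0*(1/3) = 0)
s = 0 (s = -1 - 1/2*(-2) = -1 + 1 = 0)
s*((7 + 1) + Y(-1, -3)) = 0*((7 + 1) + 0) = 0*(8 + 0) = 0*8 = 0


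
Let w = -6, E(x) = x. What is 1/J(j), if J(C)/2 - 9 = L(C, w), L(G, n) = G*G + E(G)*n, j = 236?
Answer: 1/108578 ≈ 9.2100e-6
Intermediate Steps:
L(G, n) = G**2 + G*n (L(G, n) = G*G + G*n = G**2 + G*n)
J(C) = 18 + 2*C*(-6 + C) (J(C) = 18 + 2*(C*(C - 6)) = 18 + 2*(C*(-6 + C)) = 18 + 2*C*(-6 + C))
1/J(j) = 1/(18 - 12*236 + 2*236**2) = 1/(18 - 2832 + 2*55696) = 1/(18 - 2832 + 111392) = 1/108578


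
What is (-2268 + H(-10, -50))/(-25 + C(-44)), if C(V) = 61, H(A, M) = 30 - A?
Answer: -557/9 ≈ -61.889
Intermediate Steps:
(-2268 + H(-10, -50))/(-25 + C(-44)) = (-2268 + (30 - 1*(-10)))/(-25 + 61) = (-2268 + (30 + 10))/36 = (-2268 + 40)*(1/36) = -2228*1/36 = -557/9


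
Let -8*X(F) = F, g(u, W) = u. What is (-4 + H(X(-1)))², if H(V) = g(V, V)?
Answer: 961/64 ≈ 15.016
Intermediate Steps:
X(F) = -F/8
H(V) = V
(-4 + H(X(-1)))² = (-4 - ⅛*(-1))² = (-4 + ⅛)² = (-31/8)² = 961/64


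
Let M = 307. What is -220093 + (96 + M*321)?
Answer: -121450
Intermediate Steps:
-220093 + (96 + M*321) = -220093 + (96 + 307*321) = -220093 + (96 + 98547) = -220093 + 98643 = -121450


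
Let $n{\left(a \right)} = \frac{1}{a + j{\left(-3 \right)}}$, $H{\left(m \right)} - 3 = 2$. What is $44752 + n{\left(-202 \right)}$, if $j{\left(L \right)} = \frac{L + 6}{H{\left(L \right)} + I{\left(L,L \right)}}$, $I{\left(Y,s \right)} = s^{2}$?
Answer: $\frac{126424386}{2825} \approx 44752.0$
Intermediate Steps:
$H{\left(m \right)} = 5$ ($H{\left(m \right)} = 3 + 2 = 5$)
$j{\left(L \right)} = \frac{6 + L}{5 + L^{2}}$ ($j{\left(L \right)} = \frac{L + 6}{5 + L^{2}} = \frac{6 + L}{5 + L^{2}}$)
$n{\left(a \right)} = \frac{1}{\frac{3}{14} + a}$ ($n{\left(a \right)} = \frac{1}{a + \frac{6 - 3}{5 + \left(-3\right)^{2}}} = \frac{1}{a + \frac{1}{5 + 9} \cdot 3} = \frac{1}{a + \frac{1}{14} \cdot 3} = \frac{1}{a + \frac{3}{14}} = \frac{1}{\frac{3}{14} + a}$)
$44752 + n{\left(-202 \right)} = 44752 + \frac{14}{3 + 14 \left(-202\right)} = 44752 + \frac{14}{3 - 2828} = 44752 + \frac{14}{-2825} = 44752 + 14 \left(- \frac{1}{2825}\right) = 44752 - \frac{14}{2825} = \frac{126424386}{2825}$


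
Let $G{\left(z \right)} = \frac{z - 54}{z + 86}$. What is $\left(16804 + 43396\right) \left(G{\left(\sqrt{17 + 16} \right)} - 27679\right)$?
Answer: $- \frac{12269070270800}{7363} + \frac{8428000 \sqrt{33}}{7363} \approx -1.6663 \cdot 10^{9}$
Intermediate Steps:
$G{\left(z \right)} = \frac{-54 + z}{86 + z}$
$\left(16804 + 43396\right) \left(G{\left(\sqrt{17 + 16} \right)} - 27679\right) = \left(16804 + 43396\right) \left(\frac{-54 + \sqrt{17 + 16}}{86 + \sqrt{17 + 16}} - 27679\right) = 60200 \left(\frac{-54 + \sqrt{33}}{86 + \sqrt{33}} - 27679\right) = 60200 \left(-27679 + \frac{-54 + \sqrt{33}}{86 + \sqrt{33}}\right) = -1666275800 + \frac{60200 \left(-54 + \sqrt{33}\right)}{86 + \sqrt{33}}$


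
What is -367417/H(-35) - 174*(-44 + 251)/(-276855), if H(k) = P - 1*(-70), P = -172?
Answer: 33908302457/9413070 ≈ 3602.3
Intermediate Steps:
H(k) = -102 (H(k) = -172 - 1*(-70) = -172 + 70 = -102)
-367417/H(-35) - 174*(-44 + 251)/(-276855) = -367417/(-102) - 174*(-44 + 251)/(-276855) = -367417*(-1/102) - 174*207*(-1/276855) = 367417/102 - 36018*(-1/276855) = 367417/102 + 12006/92285 = 33908302457/9413070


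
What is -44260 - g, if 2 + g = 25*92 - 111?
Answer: -46447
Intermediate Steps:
g = 2187 (g = -2 + (25*92 - 111) = -2 + (2300 - 111) = -2 + 2189 = 2187)
-44260 - g = -44260 - 1*2187 = -44260 - 2187 = -46447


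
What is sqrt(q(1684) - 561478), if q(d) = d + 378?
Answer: 2*I*sqrt(139854) ≈ 747.94*I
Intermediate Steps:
q(d) = 378 + d
sqrt(q(1684) - 561478) = sqrt((378 + 1684) - 561478) = sqrt(2062 - 561478) = sqrt(-559416) = 2*I*sqrt(139854)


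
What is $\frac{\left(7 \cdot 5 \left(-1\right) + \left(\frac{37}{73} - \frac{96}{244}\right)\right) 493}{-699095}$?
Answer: $\frac{15317510}{622614007} \approx 0.024602$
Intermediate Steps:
$\frac{\left(7 \cdot 5 \left(-1\right) + \left(\frac{37}{73} - \frac{96}{244}\right)\right) 493}{-699095} = \left(35 \left(-1\right) + \left(37 \cdot \frac{1}{73} - \frac{24}{61}\right)\right) 493 \left(- \frac{1}{699095}\right) = \left(-35 + \left(\frac{37}{73} - \frac{24}{61}\right)\right) 493 \left(- \frac{1}{699095}\right) = \left(-35 + \frac{505}{4453}\right) 493 \left(- \frac{1}{699095}\right) = \left(- \frac{155350}{4453}\right) 493 \left(- \frac{1}{699095}\right) = \left(- \frac{76587550}{4453}\right) \left(- \frac{1}{699095}\right) = \frac{15317510}{622614007}$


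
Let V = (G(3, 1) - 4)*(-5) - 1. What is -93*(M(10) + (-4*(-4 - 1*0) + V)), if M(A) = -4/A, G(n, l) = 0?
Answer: -16089/5 ≈ -3217.8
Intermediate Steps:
V = 19 (V = (0 - 4)*(-5) - 1 = -4*(-5) - 1 = 20 - 1 = 19)
-93*(M(10) + (-4*(-4 - 1*0) + V)) = -93*(-4/10 + (-4*(-4 - 1*0) + 19)) = -93*(-4*⅒ + (-4*(-4 + 0) + 19)) = -93*(-⅖ + (-4*(-4) + 19)) = -93*(-⅖ + (16 + 19)) = -93*(-⅖ + 35) = -93*173/5 = -16089/5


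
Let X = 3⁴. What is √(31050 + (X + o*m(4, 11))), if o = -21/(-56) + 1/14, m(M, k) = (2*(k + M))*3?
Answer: 3*√678839/14 ≈ 176.55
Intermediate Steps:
m(M, k) = 6*M + 6*k (m(M, k) = (2*(M + k))*3 = (2*M + 2*k)*3 = 6*M + 6*k)
o = 25/56 (o = -21*(-1/56) + 1*(1/14) = 3/8 + 1/14 = 25/56 ≈ 0.44643)
X = 81
√(31050 + (X + o*m(4, 11))) = √(31050 + (81 + 25*(6*4 + 6*11)/56)) = √(31050 + (81 + 25*(24 + 66)/56)) = √(31050 + (81 + (25/56)*90)) = √(31050 + (81 + 1125/28)) = √(31050 + 3393/28) = √(872793/28) = 3*√678839/14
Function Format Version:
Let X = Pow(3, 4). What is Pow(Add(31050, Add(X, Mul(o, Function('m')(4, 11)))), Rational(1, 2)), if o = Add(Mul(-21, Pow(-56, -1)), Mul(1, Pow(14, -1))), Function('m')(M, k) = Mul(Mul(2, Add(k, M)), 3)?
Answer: Mul(Rational(3, 14), Pow(678839, Rational(1, 2))) ≈ 176.55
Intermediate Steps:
Function('m')(M, k) = Add(Mul(6, M), Mul(6, k)) (Function('m')(M, k) = Mul(Mul(2, Add(M, k)), 3) = Mul(Add(Mul(2, M), Mul(2, k)), 3) = Add(Mul(6, M), Mul(6, k)))
o = Rational(25, 56) (o = Add(Mul(-21, Rational(-1, 56)), Mul(1, Rational(1, 14))) = Add(Rational(3, 8), Rational(1, 14)) = Rational(25, 56) ≈ 0.44643)
X = 81
Pow(Add(31050, Add(X, Mul(o, Function('m')(4, 11)))), Rational(1, 2)) = Pow(Add(31050, Add(81, Mul(Rational(25, 56), Add(Mul(6, 4), Mul(6, 11))))), Rational(1, 2)) = Pow(Add(31050, Add(81, Mul(Rational(25, 56), Add(24, 66)))), Rational(1, 2)) = Pow(Add(31050, Add(81, Mul(Rational(25, 56), 90))), Rational(1, 2)) = Pow(Add(31050, Add(81, Rational(1125, 28))), Rational(1, 2)) = Pow(Add(31050, Rational(3393, 28)), Rational(1, 2)) = Pow(Rational(872793, 28), Rational(1, 2)) = Mul(Rational(3, 14), Pow(678839, Rational(1, 2)))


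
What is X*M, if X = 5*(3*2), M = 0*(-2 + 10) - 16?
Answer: -480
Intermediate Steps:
M = -16 (M = 0*8 - 16 = 0 - 16 = -16)
X = 30 (X = 5*6 = 30)
X*M = 30*(-16) = -480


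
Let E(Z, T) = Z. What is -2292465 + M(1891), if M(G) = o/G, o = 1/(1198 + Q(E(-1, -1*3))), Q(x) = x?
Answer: -5189056424054/2263527 ≈ -2.2925e+6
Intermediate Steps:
o = 1/1197 (o = 1/(1198 - 1) = 1/1197 ≈ 0.00083542)
M(G) = 1/(1197*G)
-2292465 + M(1891) = -2292465 + (1/1197)/1891 = -2292465 + (1/1197)*(1/1891) = -2292465 + 1/2263527 = -5189056424054/2263527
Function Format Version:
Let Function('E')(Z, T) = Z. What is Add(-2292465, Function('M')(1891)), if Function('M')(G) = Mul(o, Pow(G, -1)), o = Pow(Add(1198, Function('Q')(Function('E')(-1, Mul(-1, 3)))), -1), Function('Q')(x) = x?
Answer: Rational(-5189056424054, 2263527) ≈ -2.2925e+6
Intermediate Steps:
o = Rational(1, 1197) (o = Pow(Add(1198, -1), -1) = Pow(1197, -1) = Rational(1, 1197) ≈ 0.00083542)
Function('M')(G) = Mul(Rational(1, 1197), Pow(G, -1))
Add(-2292465, Function('M')(1891)) = Add(-2292465, Mul(Rational(1, 1197), Pow(1891, -1))) = Add(-2292465, Mul(Rational(1, 1197), Rational(1, 1891))) = Add(-2292465, Rational(1, 2263527)) = Rational(-5189056424054, 2263527)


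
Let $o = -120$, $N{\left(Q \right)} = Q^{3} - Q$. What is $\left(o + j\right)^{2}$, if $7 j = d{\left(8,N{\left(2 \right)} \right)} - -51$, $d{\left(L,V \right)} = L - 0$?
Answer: $\frac{609961}{49} \approx 12448.0$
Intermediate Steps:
$d{\left(L,V \right)} = L$ ($d{\left(L,V \right)} = L + 0 = L$)
$j = \frac{59}{7}$ ($j = \frac{8 - -51}{7} = \frac{8 + 51}{7} = \frac{1}{7} \cdot 59 = \frac{59}{7} \approx 8.4286$)
$\left(o + j\right)^{2} = \left(-120 + \frac{59}{7}\right)^{2} = \left(- \frac{781}{7}\right)^{2} = \frac{609961}{49}$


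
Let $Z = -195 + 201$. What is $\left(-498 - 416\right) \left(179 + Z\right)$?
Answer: $-169090$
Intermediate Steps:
$Z = 6$
$\left(-498 - 416\right) \left(179 + Z\right) = \left(-498 - 416\right) \left(179 + 6\right) = \left(-914\right) 185 = -169090$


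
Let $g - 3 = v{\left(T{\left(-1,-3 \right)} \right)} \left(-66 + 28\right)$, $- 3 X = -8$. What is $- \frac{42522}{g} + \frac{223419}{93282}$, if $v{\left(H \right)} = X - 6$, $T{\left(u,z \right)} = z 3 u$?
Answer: $- \frac{562509601}{1727938} \approx -325.54$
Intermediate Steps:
$X = \frac{8}{3}$ ($X = \left(- \frac{1}{3}\right) \left(-8\right) = \frac{8}{3} \approx 2.6667$)
$T{\left(u,z \right)} = 3 u z$ ($T{\left(u,z \right)} = 3 z u = 3 u z$)
$v{\left(H \right)} = - \frac{10}{3}$ ($v{\left(H \right)} = \frac{8}{3} - 6 = - \frac{10}{3}$)
$g = \frac{389}{3}$ ($g = 3 - \frac{10 \left(-66 + 28\right)}{3} = 3 - - \frac{380}{3} = 3 + \frac{380}{3} = \frac{389}{3} \approx 129.67$)
$- \frac{42522}{g} + \frac{223419}{93282} = - \frac{42522}{\frac{389}{3}} + \frac{223419}{93282} = \left(-42522\right) \frac{3}{389} + 223419 \cdot \frac{1}{93282} = - \frac{127566}{389} + \frac{10639}{4442} = - \frac{562509601}{1727938}$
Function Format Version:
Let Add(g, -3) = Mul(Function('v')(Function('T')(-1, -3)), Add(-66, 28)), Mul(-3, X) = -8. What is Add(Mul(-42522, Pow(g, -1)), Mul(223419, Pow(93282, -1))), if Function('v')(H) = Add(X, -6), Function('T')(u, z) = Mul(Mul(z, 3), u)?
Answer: Rational(-562509601, 1727938) ≈ -325.54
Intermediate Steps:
X = Rational(8, 3) (X = Mul(Rational(-1, 3), -8) = Rational(8, 3) ≈ 2.6667)
Function('T')(u, z) = Mul(3, u, z) (Function('T')(u, z) = Mul(Mul(3, z), u) = Mul(3, u, z))
Function('v')(H) = Rational(-10, 3) (Function('v')(H) = Add(Rational(8, 3), -6) = Rational(-10, 3))
g = Rational(389, 3) (g = Add(3, Mul(Rational(-10, 3), Add(-66, 28))) = Add(3, Mul(Rational(-10, 3), -38)) = Add(3, Rational(380, 3)) = Rational(389, 3) ≈ 129.67)
Add(Mul(-42522, Pow(g, -1)), Mul(223419, Pow(93282, -1))) = Add(Mul(-42522, Pow(Rational(389, 3), -1)), Mul(223419, Pow(93282, -1))) = Add(Mul(-42522, Rational(3, 389)), Mul(223419, Rational(1, 93282))) = Add(Rational(-127566, 389), Rational(10639, 4442)) = Rational(-562509601, 1727938)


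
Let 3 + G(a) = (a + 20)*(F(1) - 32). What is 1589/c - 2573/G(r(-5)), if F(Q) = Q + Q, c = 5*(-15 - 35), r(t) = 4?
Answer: -505597/180750 ≈ -2.7972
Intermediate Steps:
c = -250 (c = 5*(-50) = -250)
F(Q) = 2*Q
G(a) = -603 - 30*a (G(a) = -3 + (a + 20)*(2*1 - 32) = -3 + (20 + a)*(2 - 32) = -3 + (20 + a)*(-30) = -3 + (-600 - 30*a) = -603 - 30*a)
1589/c - 2573/G(r(-5)) = 1589/(-250) - 2573/(-603 - 30*4) = 1589*(-1/250) - 2573/(-603 - 120) = -1589/250 - 2573/(-723) = -1589/250 - 2573*(-1/723) = -1589/250 + 2573/723 = -505597/180750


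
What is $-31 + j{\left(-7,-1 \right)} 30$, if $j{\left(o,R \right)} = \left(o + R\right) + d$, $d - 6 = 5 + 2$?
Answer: $119$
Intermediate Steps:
$d = 13$ ($d = 6 + \left(5 + 2\right) = 6 + 7 = 13$)
$j{\left(o,R \right)} = 13 + R + o$ ($j{\left(o,R \right)} = \left(o + R\right) + 13 = \left(R + o\right) + 13 = 13 + R + o$)
$-31 + j{\left(-7,-1 \right)} 30 = -31 + \left(13 - 1 - 7\right) 30 = -31 + 5 \cdot 30 = -31 + 150 = 119$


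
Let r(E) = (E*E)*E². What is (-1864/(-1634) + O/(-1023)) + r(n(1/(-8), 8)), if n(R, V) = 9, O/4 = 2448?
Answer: 1825526041/278597 ≈ 6552.6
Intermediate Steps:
O = 9792 (O = 4*2448 = 9792)
r(E) = E⁴ (r(E) = E²*E² = E⁴)
(-1864/(-1634) + O/(-1023)) + r(n(1/(-8), 8)) = (-1864/(-1634) + 9792/(-1023)) + 9⁴ = (-1864*(-1/1634) + 9792*(-1/1023)) + 6561 = (932/817 - 3264/341) + 6561 = -2348876/278597 + 6561 = 1825526041/278597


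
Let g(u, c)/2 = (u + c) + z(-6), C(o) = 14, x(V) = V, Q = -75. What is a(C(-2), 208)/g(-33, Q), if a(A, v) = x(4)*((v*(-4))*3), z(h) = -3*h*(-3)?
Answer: 832/27 ≈ 30.815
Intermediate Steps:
z(h) = 9*h
g(u, c) = -108 + 2*c + 2*u (g(u, c) = 2*((u + c) + 9*(-6)) = 2*((c + u) - 54) = 2*(-54 + c + u) = -108 + 2*c + 2*u)
a(A, v) = -48*v (a(A, v) = 4*((v*(-4))*3) = 4*(-4*v*3) = 4*(-12*v) = -48*v)
a(C(-2), 208)/g(-33, Q) = (-48*208)/(-108 + 2*(-75) + 2*(-33)) = -9984/(-108 - 150 - 66) = -9984/(-324) = -9984*(-1/324) = 832/27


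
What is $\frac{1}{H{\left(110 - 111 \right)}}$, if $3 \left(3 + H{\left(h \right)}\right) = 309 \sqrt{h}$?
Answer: $- \frac{3}{10618} - \frac{103 i}{10618} \approx -0.00028254 - 0.0097005 i$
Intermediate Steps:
$H{\left(h \right)} = -3 + 103 \sqrt{h}$ ($H{\left(h \right)} = -3 + \frac{309 \sqrt{h}}{3} = -3 + 103 \sqrt{h}$)
$\frac{1}{H{\left(110 - 111 \right)}} = \frac{1}{-3 + 103 \sqrt{110 - 111}} = \frac{1}{-3 + 103 \sqrt{-1}} = \frac{1}{-3 + 103 i} = \frac{-3 - 103 i}{10618}$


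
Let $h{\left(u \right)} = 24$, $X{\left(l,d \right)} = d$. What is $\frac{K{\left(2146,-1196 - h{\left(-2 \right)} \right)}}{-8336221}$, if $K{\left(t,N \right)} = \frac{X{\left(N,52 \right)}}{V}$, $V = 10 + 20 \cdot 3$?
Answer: $- \frac{26}{291767735} \approx -8.9112 \cdot 10^{-8}$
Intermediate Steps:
$V = 70$ ($V = 10 + 60 = 70$)
$K{\left(t,N \right)} = \frac{26}{35}$ ($K{\left(t,N \right)} = \frac{52}{70} = 52 \cdot \frac{1}{70} = \frac{26}{35}$)
$\frac{K{\left(2146,-1196 - h{\left(-2 \right)} \right)}}{-8336221} = \frac{26}{35 \left(-8336221\right)} = \frac{26}{35} \left(- \frac{1}{8336221}\right) = - \frac{26}{291767735}$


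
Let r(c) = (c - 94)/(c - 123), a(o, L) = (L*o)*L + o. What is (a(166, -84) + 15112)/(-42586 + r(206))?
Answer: -49242821/1767263 ≈ -27.864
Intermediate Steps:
a(o, L) = o + o*L**2 (a(o, L) = o*L**2 + o = o + o*L**2)
r(c) = (-94 + c)/(-123 + c)
(a(166, -84) + 15112)/(-42586 + r(206)) = (166*(1 + (-84)**2) + 15112)/(-42586 + (-94 + 206)/(-123 + 206)) = (166*(1 + 7056) + 15112)/(-42586 + 112/83) = (166*7057 + 15112)/(-42586 + (1/83)*112) = (1171462 + 15112)/(-42586 + 112/83) = 1186574/(-3534526/83) = 1186574*(-83/3534526) = -49242821/1767263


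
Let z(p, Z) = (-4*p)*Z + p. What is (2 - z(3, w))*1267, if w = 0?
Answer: -1267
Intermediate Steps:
z(p, Z) = p - 4*Z*p (z(p, Z) = -4*Z*p + p = p - 4*Z*p)
(2 - z(3, w))*1267 = (2 - 3*(1 - 4*0))*1267 = (2 - 3*(1 + 0))*1267 = (2 - 3)*1267 = -1*1267 = -1267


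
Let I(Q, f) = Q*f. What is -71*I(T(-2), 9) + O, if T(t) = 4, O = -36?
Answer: -2592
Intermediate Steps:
-71*I(T(-2), 9) + O = -284*9 - 36 = -71*36 - 36 = -2556 - 36 = -2592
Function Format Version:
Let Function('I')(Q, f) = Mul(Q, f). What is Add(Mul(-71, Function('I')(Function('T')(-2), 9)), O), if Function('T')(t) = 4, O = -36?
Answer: -2592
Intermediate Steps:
Add(Mul(-71, Function('I')(Function('T')(-2), 9)), O) = Add(Mul(-71, Mul(4, 9)), -36) = Add(Mul(-71, 36), -36) = Add(-2556, -36) = -2592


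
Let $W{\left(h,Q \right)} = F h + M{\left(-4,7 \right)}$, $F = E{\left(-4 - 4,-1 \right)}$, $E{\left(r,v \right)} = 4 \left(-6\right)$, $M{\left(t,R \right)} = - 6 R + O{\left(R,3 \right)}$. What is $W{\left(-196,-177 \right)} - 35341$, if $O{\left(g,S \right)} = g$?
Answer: $-30672$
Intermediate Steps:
$M{\left(t,R \right)} = - 5 R$ ($M{\left(t,R \right)} = - 6 R + R = - 5 R$)
$E{\left(r,v \right)} = -24$
$F = -24$
$W{\left(h,Q \right)} = -35 - 24 h$ ($W{\left(h,Q \right)} = - 24 h - 35 = -35 - 24 h$)
$W{\left(-196,-177 \right)} - 35341 = \left(-35 - -4704\right) - 35341 = \left(-35 + 4704\right) - 35341 = 4669 - 35341 = -30672$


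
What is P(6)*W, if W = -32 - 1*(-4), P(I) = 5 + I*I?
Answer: -1148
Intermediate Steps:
P(I) = 5 + I²
W = -28 (W = -32 + 4 = -28)
P(6)*W = (5 + 6²)*(-28) = (5 + 36)*(-28) = 41*(-28) = -1148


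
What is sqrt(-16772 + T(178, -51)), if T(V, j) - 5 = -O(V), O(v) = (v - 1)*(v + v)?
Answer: I*sqrt(79779) ≈ 282.45*I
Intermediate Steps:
O(v) = 2*v*(-1 + v) (O(v) = (-1 + v)*(2*v) = 2*v*(-1 + v))
T(V, j) = 5 - 2*V*(-1 + V)
sqrt(-16772 + T(178, -51)) = sqrt(-16772 + (5 - 2*178*(-1 + 178))) = sqrt(-16772 + (5 - 2*178*177)) = sqrt(-16772 + (5 - 63012)) = sqrt(-16772 - 63007) = sqrt(-79779) = I*sqrt(79779)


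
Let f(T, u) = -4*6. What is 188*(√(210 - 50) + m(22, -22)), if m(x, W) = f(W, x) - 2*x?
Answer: -12784 + 752*√10 ≈ -10406.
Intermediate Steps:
f(T, u) = -24
m(x, W) = -24 - 2*x
188*(√(210 - 50) + m(22, -22)) = 188*(√(210 - 50) + (-24 - 2*22)) = 188*(√160 + (-24 - 44)) = 188*(4*√10 - 68) = 188*(-68 + 4*√10) = -12784 + 752*√10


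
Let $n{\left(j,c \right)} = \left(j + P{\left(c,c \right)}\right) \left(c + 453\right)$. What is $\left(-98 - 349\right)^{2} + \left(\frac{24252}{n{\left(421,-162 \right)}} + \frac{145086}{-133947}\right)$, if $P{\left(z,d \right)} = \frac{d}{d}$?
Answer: $\frac{182590865509351}{913831083} \approx 1.9981 \cdot 10^{5}$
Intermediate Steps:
$P{\left(z,d \right)} = 1$
$n{\left(j,c \right)} = \left(1 + j\right) \left(453 + c\right)$ ($n{\left(j,c \right)} = \left(j + 1\right) \left(c + 453\right) = \left(1 + j\right) \left(453 + c\right)$)
$\left(-98 - 349\right)^{2} + \left(\frac{24252}{n{\left(421,-162 \right)}} + \frac{145086}{-133947}\right) = \left(-98 - 349\right)^{2} + \left(\frac{24252}{453 - 162 + 453 \cdot 421 - 68202} + \frac{145086}{-133947}\right) = \left(-447\right)^{2} + \left(\frac{24252}{453 - 162 + 190713 - 68202} + 145086 \left(- \frac{1}{133947}\right)\right) = 199809 - \left(\frac{48362}{44649} - \frac{24252}{122802}\right) = 199809 + \left(24252 \cdot \frac{1}{122802} - \frac{48362}{44649}\right) = 199809 + \left(\frac{4042}{20467} - \frac{48362}{44649}\right) = 199809 - \frac{809353796}{913831083} = \frac{182590865509351}{913831083}$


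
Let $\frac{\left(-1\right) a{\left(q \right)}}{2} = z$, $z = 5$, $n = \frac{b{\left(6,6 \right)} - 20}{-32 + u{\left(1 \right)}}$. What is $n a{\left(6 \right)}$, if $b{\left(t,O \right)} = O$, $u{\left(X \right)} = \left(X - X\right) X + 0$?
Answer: $- \frac{35}{8} \approx -4.375$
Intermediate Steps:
$u{\left(X \right)} = 0$ ($u{\left(X \right)} = 0 X + 0 = 0 + 0 = 0$)
$n = \frac{7}{16}$ ($n = \frac{6 - 20}{-32 + 0} = - \frac{14}{-32} = \left(-14\right) \left(- \frac{1}{32}\right) = \frac{7}{16} \approx 0.4375$)
$a{\left(q \right)} = -10$ ($a{\left(q \right)} = \left(-2\right) 5 = -10$)
$n a{\left(6 \right)} = \frac{7}{16} \left(-10\right) = - \frac{35}{8}$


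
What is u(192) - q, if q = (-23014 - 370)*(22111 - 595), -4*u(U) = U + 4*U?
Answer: 503129904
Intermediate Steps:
u(U) = -5*U/4 (u(U) = -(U + 4*U)/4 = -5*U/4)
q = -503130144 (q = -23384*21516 = -503130144)
u(192) - q = -5/4*192 - 1*(-503130144) = -240 + 503130144 = 503129904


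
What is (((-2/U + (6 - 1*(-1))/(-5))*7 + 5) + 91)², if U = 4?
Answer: 683929/100 ≈ 6839.3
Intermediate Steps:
(((-2/U + (6 - 1*(-1))/(-5))*7 + 5) + 91)² = (((-2/4 + (6 - 1*(-1))/(-5))*7 + 5) + 91)² = (((-2*¼ + (6 + 1)*(-⅕))*7 + 5) + 91)² = (((-½ + 7*(-⅕))*7 + 5) + 91)² = (((-½ - 7/5)*7 + 5) + 91)² = ((-19/10*7 + 5) + 91)² = ((-133/10 + 5) + 91)² = (-83/10 + 91)² = (827/10)² = 683929/100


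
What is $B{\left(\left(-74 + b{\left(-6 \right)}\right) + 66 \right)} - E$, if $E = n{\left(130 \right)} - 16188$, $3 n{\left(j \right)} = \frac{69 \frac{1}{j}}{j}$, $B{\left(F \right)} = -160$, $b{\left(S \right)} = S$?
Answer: $\frac{270873177}{16900} \approx 16028.0$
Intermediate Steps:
$n{\left(j \right)} = \frac{23}{j^{2}}$ ($n{\left(j \right)} = \frac{\frac{69}{j} \frac{1}{j}}{3} = \frac{69 \frac{1}{j^{2}}}{3} = \frac{23}{j^{2}}$)
$E = - \frac{273577177}{16900}$ ($E = \frac{23}{16900} - 16188 = - \frac{273577177}{16900} \approx -16188.0$)
$B{\left(\left(-74 + b{\left(-6 \right)}\right) + 66 \right)} - E = -160 - - \frac{273577177}{16900} = -160 + \frac{273577177}{16900} = \frac{270873177}{16900}$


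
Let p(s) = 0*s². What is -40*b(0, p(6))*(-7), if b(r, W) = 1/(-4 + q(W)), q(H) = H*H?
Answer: -70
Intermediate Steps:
p(s) = 0
q(H) = H²
b(r, W) = 1/(-4 + W²)
-40*b(0, p(6))*(-7) = -40/(-4 + 0²)*(-7) = -40/(-4 + 0)*(-7) = -40/(-4)*(-7) = -40*(-¼)*(-7) = 10*(-7) = -70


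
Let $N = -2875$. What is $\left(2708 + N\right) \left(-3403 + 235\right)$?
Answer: $529056$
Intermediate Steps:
$\left(2708 + N\right) \left(-3403 + 235\right) = \left(2708 - 2875\right) \left(-3403 + 235\right) = \left(-167\right) \left(-3168\right) = 529056$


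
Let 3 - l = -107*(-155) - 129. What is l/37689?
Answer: -16453/37689 ≈ -0.43655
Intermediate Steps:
l = -16453 (l = 3 - (-107*(-155) - 129) = 3 - (16585 - 129) = 3 - 1*16456 = 3 - 16456 = -16453)
l/37689 = -16453/37689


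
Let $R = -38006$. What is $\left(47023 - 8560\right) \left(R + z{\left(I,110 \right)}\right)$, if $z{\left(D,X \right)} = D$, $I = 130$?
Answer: $-1456824588$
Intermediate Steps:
$\left(47023 - 8560\right) \left(R + z{\left(I,110 \right)}\right) = \left(47023 - 8560\right) \left(-38006 + 130\right) = 38463 \left(-37876\right) = -1456824588$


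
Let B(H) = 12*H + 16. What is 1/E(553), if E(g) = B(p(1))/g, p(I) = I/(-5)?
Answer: 2765/68 ≈ 40.662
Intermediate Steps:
p(I) = -I/5 (p(I) = I*(-⅕) = -I/5)
B(H) = 16 + 12*H
E(g) = 68/(5*g) (E(g) = (16 + 12*(-⅕*1))/g = (16 + 12*(-⅕))/g = (16 - 12/5)/g = 68/(5*g))
1/E(553) = 1/((68/5)/553) = 1/((68/5)*(1/553)) = 1/(68/2765) = 2765/68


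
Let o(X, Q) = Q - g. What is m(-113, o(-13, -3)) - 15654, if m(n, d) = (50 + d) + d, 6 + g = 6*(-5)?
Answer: -15538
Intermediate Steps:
g = -36 (g = -6 + 6*(-5) = -6 - 30 = -36)
o(X, Q) = 36 + Q (o(X, Q) = Q - 1*(-36) = Q + 36 = 36 + Q)
m(n, d) = 50 + 2*d
m(-113, o(-13, -3)) - 15654 = (50 + 2*(36 - 3)) - 15654 = (50 + 2*33) - 15654 = (50 + 66) - 15654 = 116 - 15654 = -15538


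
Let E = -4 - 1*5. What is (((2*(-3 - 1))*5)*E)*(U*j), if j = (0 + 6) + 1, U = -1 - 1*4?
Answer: -12600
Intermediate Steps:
U = -5 (U = -1 - 4 = -5)
j = 7 (j = 6 + 1 = 7)
E = -9 (E = -4 - 5 = -9)
(((2*(-3 - 1))*5)*E)*(U*j) = (((2*(-3 - 1))*5)*(-9))*(-5*7) = (((2*(-4))*5)*(-9))*(-35) = (-8*5*(-9))*(-35) = -40*(-9)*(-35) = 360*(-35) = -12600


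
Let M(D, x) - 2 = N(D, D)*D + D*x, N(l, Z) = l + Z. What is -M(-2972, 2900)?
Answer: -9046770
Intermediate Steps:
N(l, Z) = Z + l
M(D, x) = 2 + 2*D**2 + D*x (M(D, x) = 2 + ((D + D)*D + D*x) = 2 + ((2*D)*D + D*x) = 2 + (2*D**2 + D*x) = 2 + 2*D**2 + D*x)
-M(-2972, 2900) = -(2 + 2*(-2972)**2 - 2972*2900) = -(2 + 2*8832784 - 8618800) = -(2 + 17665568 - 8618800) = -1*9046770 = -9046770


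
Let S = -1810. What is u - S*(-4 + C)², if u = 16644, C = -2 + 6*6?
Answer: 1645644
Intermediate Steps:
C = 34 (C = -2 + 36 = 34)
u - S*(-4 + C)² = 16644 - (-1810)*(-4 + 34)² = 16644 - (-1810)*30² = 16644 - (-1810)*900 = 16644 - 1*(-1629000) = 16644 + 1629000 = 1645644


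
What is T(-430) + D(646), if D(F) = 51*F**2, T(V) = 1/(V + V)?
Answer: 18303479759/860 ≈ 2.1283e+7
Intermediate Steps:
T(V) = 1/(2*V)
T(-430) + D(646) = (1/2)/(-430) + 51*646**2 = (1/2)*(-1/430) + 51*417316 = -1/860 + 21283116 = 18303479759/860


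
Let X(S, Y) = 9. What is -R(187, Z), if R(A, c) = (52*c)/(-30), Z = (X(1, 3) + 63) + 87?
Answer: 1378/5 ≈ 275.60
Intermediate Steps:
Z = 159 (Z = (9 + 63) + 87 = 72 + 87 = 159)
R(A, c) = -26*c/15 (R(A, c) = (52*c)*(-1/30) = -26*c/15)
-R(187, Z) = -(-26)*159/15 = -1*(-1378/5) = 1378/5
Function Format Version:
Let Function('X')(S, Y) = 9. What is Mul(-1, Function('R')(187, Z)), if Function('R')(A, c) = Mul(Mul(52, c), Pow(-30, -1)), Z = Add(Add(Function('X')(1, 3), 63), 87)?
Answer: Rational(1378, 5) ≈ 275.60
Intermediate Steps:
Z = 159 (Z = Add(Add(9, 63), 87) = Add(72, 87) = 159)
Function('R')(A, c) = Mul(Rational(-26, 15), c) (Function('R')(A, c) = Mul(Mul(52, c), Rational(-1, 30)) = Mul(Rational(-26, 15), c))
Mul(-1, Function('R')(187, Z)) = Mul(-1, Mul(Rational(-26, 15), 159)) = Mul(-1, Rational(-1378, 5)) = Rational(1378, 5)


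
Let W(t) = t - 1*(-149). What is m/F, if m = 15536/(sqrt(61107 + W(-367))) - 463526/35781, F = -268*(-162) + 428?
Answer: -2051/6941514 + 3884*sqrt(60889)/667404329 ≈ 0.0011405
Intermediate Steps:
W(t) = 149 + t (W(t) = t + 149 = 149 + t)
F = 43844 (F = 43416 + 428 = 43844)
m = -463526/35781 + 15536*sqrt(60889)/60889 (m = 15536/(sqrt(61107 + (149 - 367))) - 463526/35781 = 15536/(sqrt(61107 - 218)) - 463526*1/35781 = 15536/(sqrt(60889)) - 463526/35781 = 15536*(sqrt(60889)/60889) - 463526/35781 = 15536*sqrt(60889)/60889 - 463526/35781 = -463526/35781 + 15536*sqrt(60889)/60889 ≈ 50.006)
m/F = (-463526/35781 + 15536*sqrt(60889)/60889)/43844 = (-463526/35781 + 15536*sqrt(60889)/60889)*(1/43844) = -2051/6941514 + 3884*sqrt(60889)/667404329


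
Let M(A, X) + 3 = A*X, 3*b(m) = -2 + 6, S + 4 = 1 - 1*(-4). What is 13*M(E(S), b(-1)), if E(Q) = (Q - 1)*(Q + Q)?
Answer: -39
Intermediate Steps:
S = 1 (S = -4 + (1 - 1*(-4)) = -4 + (1 + 4) = -4 + 5 = 1)
E(Q) = 2*Q*(-1 + Q) (E(Q) = (-1 + Q)*(2*Q) = 2*Q*(-1 + Q))
b(m) = 4/3 (b(m) = (-2 + 6)/3 = (⅓)*4 = 4/3)
M(A, X) = -3 + A*X
13*M(E(S), b(-1)) = 13*(-3 + (2*1*(-1 + 1))*(4/3)) = 13*(-3 + (2*1*0)*(4/3)) = 13*(-3 + 0*(4/3)) = 13*(-3 + 0) = 13*(-3) = -39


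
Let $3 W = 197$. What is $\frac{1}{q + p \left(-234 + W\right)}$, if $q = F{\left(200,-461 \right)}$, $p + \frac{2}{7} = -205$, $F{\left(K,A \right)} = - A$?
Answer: $\frac{7}{245122} \approx 2.8557 \cdot 10^{-5}$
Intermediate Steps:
$W = \frac{197}{3}$ ($W = \frac{1}{3} \cdot 197 = \frac{197}{3} \approx 65.667$)
$p = - \frac{1437}{7}$ ($p = - \frac{2}{7} - 205 = - \frac{1437}{7} \approx -205.29$)
$q = 461$ ($q = \left(-1\right) \left(-461\right) = 461$)
$\frac{1}{q + p \left(-234 + W\right)} = \frac{1}{461 - \frac{1437 \left(-234 + \frac{197}{3}\right)}{7}} = \frac{1}{461 - - \frac{241895}{7}} = \frac{1}{461 + \frac{241895}{7}} = \frac{1}{\frac{245122}{7}} = \frac{7}{245122}$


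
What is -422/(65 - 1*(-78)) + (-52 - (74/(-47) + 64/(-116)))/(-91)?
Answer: -3278544/1364363 ≈ -2.4030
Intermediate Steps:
-422/(65 - 1*(-78)) + (-52 - (74/(-47) + 64/(-116)))/(-91) = -422/(65 + 78) + (-52 - (74*(-1/47) + 64*(-1/116)))*(-1/91) = -422/143 + (-52 - (-74/47 - 16/29))*(-1/91) = -422*1/143 + (-52 - 1*(-2898/1363))*(-1/91) = -422/143 + (-52 + 2898/1363)*(-1/91) = -422/143 - 67978/1363*(-1/91) = -422/143 + 67978/124033 = -3278544/1364363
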